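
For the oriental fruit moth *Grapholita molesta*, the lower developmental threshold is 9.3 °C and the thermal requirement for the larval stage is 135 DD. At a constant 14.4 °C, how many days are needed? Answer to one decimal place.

26.5 days

Daily accumulation = 14.4 − 9.3 = 5.1 DD/day.
Duration = 135 / 5.1 = 26.471 ≈ 26.5 days.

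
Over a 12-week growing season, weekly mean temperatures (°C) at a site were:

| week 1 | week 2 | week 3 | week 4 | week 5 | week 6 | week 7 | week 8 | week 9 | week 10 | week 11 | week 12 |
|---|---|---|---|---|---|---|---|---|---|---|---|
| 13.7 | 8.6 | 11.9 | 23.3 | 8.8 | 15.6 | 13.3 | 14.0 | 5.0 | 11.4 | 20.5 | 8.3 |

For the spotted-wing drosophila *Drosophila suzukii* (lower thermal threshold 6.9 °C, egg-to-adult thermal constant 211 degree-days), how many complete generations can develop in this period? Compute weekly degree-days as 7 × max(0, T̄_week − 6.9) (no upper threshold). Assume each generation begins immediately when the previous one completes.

Weekly DD (7 × max(0, T̄ − 6.9)): 47.6, 11.9, 35.0, 114.8, 13.3, 60.9, 44.8, 49.7, 0.0, 31.5, 95.2, 9.8.
Season total = 514.5 DD.
Complete generations = ⌊514.5 / 211⌋ = 2.

2 generations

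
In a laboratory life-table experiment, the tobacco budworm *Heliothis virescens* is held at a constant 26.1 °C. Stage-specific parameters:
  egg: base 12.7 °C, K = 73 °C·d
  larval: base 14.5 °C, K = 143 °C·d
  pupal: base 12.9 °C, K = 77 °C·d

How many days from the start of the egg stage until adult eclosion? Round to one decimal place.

23.6 days

egg: 73 / (26.1 − 12.7) = 73 / 13.4 = 5.448 d.
larval: 143 / (26.1 − 14.5) = 143 / 11.6 = 12.328 d.
pupal: 77 / (26.1 − 12.9) = 77 / 13.2 = 5.833 d.
Sum = 23.609 ≈ 23.6 days.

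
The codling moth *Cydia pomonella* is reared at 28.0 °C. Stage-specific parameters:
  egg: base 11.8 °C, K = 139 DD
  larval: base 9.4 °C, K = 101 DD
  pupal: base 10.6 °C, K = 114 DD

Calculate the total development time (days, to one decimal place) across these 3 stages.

20.6 days

egg: 139 / (28.0 − 11.8) = 139 / 16.2 = 8.580 d.
larval: 101 / (28.0 − 9.4) = 101 / 18.6 = 5.430 d.
pupal: 114 / (28.0 − 10.6) = 114 / 17.4 = 6.552 d.
Sum = 20.562 ≈ 20.6 days.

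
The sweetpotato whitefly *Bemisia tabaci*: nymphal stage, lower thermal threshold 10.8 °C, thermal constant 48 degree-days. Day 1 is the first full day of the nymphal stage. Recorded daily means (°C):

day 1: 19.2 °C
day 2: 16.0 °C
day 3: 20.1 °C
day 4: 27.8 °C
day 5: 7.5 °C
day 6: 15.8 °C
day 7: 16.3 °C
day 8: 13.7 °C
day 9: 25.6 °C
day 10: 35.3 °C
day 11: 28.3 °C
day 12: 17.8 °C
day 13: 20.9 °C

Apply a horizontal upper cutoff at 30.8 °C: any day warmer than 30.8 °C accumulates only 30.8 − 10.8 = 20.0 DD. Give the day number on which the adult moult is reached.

Daily DD above 10.8 °C (capped at 20.0): 8.4, 5.2, 9.3, 17.0, 0.0, 5.0, 5.5, 2.9, 14.8, 20.0, 17.5, 7.0, 10.1.
Cumulative: 8.4, 13.6, 22.9, 39.9, 39.9, 44.9, 50.4, 53.3, 68.1, 88.1, 105.6, 112.6, 122.7.
The total first reaches 48 DD on day 7.

day 7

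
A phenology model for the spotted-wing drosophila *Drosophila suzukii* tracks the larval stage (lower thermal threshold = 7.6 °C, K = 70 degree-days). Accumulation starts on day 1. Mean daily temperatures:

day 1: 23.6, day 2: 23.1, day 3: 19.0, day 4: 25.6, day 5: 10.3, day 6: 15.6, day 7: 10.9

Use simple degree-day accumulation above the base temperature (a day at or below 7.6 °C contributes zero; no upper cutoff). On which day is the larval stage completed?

day 6

Daily DD above 7.6 °C: 16.0, 15.5, 11.4, 18.0, 2.7, 8.0, 3.3.
Cumulative: 16.0, 31.5, 42.9, 60.9, 63.6, 71.6, 74.9.
The total first reaches 70 DD on day 6.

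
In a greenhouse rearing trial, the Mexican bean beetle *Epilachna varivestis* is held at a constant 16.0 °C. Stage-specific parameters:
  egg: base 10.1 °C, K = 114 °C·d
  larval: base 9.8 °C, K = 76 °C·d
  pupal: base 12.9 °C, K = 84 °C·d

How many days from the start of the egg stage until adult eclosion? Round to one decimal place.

egg: 114 / (16.0 − 10.1) = 114 / 5.9 = 19.322 d.
larval: 76 / (16.0 − 9.8) = 76 / 6.2 = 12.258 d.
pupal: 84 / (16.0 − 12.9) = 84 / 3.1 = 27.097 d.
Sum = 58.677 ≈ 58.7 days.

58.7 days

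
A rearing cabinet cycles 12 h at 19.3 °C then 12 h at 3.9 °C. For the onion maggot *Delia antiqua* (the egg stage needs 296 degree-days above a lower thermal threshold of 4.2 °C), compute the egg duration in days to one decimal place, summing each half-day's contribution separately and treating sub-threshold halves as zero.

39.2 days

Day half: max(0, 19.3 − 4.2) × 0.5 = 15.1 × 0.5 = 7.55 DD.
Night half: max(0, 3.9 − 4.2) × 0.5 = 0.0 × 0.5 = 0.00 DD.
Per 24 h: 7.55 DD/day.
Duration = 296 / 7.55 = 39.205 ≈ 39.2 days.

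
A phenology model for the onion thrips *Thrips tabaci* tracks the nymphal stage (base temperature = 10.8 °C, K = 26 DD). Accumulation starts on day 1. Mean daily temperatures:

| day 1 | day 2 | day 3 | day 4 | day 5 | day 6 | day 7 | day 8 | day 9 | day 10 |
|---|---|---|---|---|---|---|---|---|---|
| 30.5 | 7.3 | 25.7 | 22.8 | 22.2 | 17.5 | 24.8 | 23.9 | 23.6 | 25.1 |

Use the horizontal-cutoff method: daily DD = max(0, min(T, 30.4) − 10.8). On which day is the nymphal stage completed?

Daily DD above 10.8 °C (capped at 19.6): 19.6, 0.0, 14.9, 12.0, 11.4, 6.7, 14.0, 13.1, 12.8, 14.3.
Cumulative: 19.6, 19.6, 34.5, 46.5, 57.9, 64.6, 78.6, 91.7, 104.5, 118.8.
The total first reaches 26 DD on day 3.

day 3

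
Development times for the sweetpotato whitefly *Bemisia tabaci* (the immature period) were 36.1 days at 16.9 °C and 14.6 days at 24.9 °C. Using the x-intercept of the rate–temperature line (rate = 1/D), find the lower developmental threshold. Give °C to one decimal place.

11.5 °C

Under the model K = D·(T − T_b), so D₁·(T₁ − T_b) = D₂·(T₂ − T_b).
36.1·(16.9 − T_b) = 14.6·(24.9 − T_b)
T_b = (36.1·16.9 − 14.6·24.9) / (36.1 − 14.6) = 246.55 / 21.5 = 11.467 °C ≈ 11.5 °C.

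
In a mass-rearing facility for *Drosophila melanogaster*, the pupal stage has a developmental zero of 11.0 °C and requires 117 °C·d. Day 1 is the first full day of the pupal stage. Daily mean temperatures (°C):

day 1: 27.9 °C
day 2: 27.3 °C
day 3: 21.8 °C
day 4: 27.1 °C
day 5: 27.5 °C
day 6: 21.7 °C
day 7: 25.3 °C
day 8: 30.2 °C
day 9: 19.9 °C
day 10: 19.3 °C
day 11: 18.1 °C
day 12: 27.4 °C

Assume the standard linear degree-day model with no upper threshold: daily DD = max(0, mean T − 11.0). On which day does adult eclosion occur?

Daily DD above 11.0 °C: 16.9, 16.3, 10.8, 16.1, 16.5, 10.7, 14.3, 19.2, 8.9, 8.3, 7.1, 16.4.
Cumulative: 16.9, 33.2, 44.0, 60.1, 76.6, 87.3, 101.6, 120.8, 129.7, 138.0, 145.1, 161.5.
The total first reaches 117 DD on day 8.

day 8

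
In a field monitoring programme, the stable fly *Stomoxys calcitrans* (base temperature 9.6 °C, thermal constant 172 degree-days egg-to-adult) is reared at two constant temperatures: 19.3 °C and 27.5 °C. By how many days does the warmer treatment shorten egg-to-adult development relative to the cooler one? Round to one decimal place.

At 19.3 °C: 172 / (19.3 − 9.6) = 172 / 9.7 = 17.732 d.
At 27.5 °C: 172 / (27.5 − 9.6) = 172 / 17.9 = 9.609 d.
Difference = |17.732 − 9.609| = 8.123 ≈ 8.1 days.

8.1 days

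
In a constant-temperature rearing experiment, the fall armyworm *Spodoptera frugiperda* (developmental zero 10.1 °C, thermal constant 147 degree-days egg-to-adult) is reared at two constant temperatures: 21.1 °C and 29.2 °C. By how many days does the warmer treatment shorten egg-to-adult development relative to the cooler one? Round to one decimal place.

5.7 days

At 21.1 °C: 147 / (21.1 − 10.1) = 147 / 11.0 = 13.364 d.
At 29.2 °C: 147 / (29.2 − 10.1) = 147 / 19.1 = 7.696 d.
Difference = |13.364 − 7.696| = 5.667 ≈ 5.7 days.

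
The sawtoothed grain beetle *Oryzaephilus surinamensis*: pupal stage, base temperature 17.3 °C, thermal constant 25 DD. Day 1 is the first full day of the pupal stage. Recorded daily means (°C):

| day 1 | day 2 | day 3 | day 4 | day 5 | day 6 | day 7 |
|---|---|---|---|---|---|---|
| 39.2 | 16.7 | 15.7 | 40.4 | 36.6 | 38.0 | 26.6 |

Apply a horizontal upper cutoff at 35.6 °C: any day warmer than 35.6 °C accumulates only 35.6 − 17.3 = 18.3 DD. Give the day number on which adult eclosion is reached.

Daily DD above 17.3 °C (capped at 18.3): 18.3, 0.0, 0.0, 18.3, 18.3, 18.3, 9.3.
Cumulative: 18.3, 18.3, 18.3, 36.6, 54.9, 73.2, 82.5.
The total first reaches 25 DD on day 4.

day 4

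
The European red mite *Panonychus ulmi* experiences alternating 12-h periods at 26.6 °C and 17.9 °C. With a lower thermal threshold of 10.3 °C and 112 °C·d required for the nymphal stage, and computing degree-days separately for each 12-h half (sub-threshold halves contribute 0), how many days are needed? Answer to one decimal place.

Day half: max(0, 26.6 − 10.3) × 0.5 = 16.3 × 0.5 = 8.15 DD.
Night half: max(0, 17.9 − 10.3) × 0.5 = 7.6 × 0.5 = 3.80 DD.
Per 24 h: 11.95 DD/day.
Duration = 112 / 11.95 = 9.372 ≈ 9.4 days.

9.4 days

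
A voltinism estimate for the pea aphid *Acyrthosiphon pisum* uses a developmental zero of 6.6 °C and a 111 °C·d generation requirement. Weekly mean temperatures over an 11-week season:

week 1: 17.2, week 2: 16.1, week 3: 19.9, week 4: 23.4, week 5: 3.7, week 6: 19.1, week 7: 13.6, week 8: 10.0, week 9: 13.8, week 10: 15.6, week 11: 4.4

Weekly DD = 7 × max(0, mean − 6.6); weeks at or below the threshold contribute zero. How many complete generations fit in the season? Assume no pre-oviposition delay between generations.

Weekly DD (7 × max(0, T̄ − 6.6)): 74.2, 66.5, 93.1, 117.6, 0.0, 87.5, 49.0, 23.8, 50.4, 63.0, 0.0.
Season total = 625.1 DD.
Complete generations = ⌊625.1 / 111⌋ = 5.

5 generations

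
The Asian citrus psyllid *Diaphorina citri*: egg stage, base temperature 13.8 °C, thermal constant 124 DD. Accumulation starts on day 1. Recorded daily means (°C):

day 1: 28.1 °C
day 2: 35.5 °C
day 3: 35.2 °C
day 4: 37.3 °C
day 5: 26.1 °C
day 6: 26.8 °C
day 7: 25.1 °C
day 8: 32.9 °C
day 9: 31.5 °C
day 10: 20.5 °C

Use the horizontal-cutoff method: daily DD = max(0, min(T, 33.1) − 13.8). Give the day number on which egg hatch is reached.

day 8

Daily DD above 13.8 °C (capped at 19.3): 14.3, 19.3, 19.3, 19.3, 12.3, 13.0, 11.3, 19.1, 17.7, 6.7.
Cumulative: 14.3, 33.6, 52.9, 72.2, 84.5, 97.5, 108.8, 127.9, 145.6, 152.3.
The total first reaches 124 DD on day 8.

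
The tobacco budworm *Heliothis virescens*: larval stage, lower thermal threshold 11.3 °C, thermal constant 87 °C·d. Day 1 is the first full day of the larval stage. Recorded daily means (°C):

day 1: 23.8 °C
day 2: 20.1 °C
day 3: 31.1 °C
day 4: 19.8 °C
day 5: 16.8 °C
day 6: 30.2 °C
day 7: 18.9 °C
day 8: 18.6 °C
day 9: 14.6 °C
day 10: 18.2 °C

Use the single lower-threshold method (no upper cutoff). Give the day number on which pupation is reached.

day 8

Daily DD above 11.3 °C: 12.5, 8.8, 19.8, 8.5, 5.5, 18.9, 7.6, 7.3, 3.3, 6.9.
Cumulative: 12.5, 21.3, 41.1, 49.6, 55.1, 74.0, 81.6, 88.9, 92.2, 99.1.
The total first reaches 87 DD on day 8.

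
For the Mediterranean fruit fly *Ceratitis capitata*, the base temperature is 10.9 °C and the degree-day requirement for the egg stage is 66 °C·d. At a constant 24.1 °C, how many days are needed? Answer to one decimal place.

5.0 days

Daily accumulation = 24.1 − 10.9 = 13.2 DD/day.
Duration = 66 / 13.2 = 5.000 ≈ 5.0 days.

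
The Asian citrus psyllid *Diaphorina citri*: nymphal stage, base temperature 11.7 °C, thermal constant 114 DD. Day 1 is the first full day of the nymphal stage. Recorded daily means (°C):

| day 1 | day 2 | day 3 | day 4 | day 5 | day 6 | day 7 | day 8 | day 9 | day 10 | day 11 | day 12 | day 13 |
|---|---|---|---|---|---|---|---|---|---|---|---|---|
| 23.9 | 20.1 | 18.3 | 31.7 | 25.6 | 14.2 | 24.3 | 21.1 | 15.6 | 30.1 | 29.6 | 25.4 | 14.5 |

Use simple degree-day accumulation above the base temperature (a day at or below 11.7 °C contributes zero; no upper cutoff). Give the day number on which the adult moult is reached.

day 11

Daily DD above 11.7 °C: 12.2, 8.4, 6.6, 20.0, 13.9, 2.5, 12.6, 9.4, 3.9, 18.4, 17.9, 13.7, 2.8.
Cumulative: 12.2, 20.6, 27.2, 47.2, 61.1, 63.6, 76.2, 85.6, 89.5, 107.9, 125.8, 139.5, 142.3.
The total first reaches 114 DD on day 11.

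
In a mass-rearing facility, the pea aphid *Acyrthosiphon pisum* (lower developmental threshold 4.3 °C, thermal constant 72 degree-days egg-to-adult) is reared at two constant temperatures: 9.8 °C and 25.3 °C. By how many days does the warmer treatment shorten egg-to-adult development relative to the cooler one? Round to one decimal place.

At 9.8 °C: 72 / (9.8 − 4.3) = 72 / 5.5 = 13.091 d.
At 25.3 °C: 72 / (25.3 − 4.3) = 72 / 21.0 = 3.429 d.
Difference = |13.091 − 3.429| = 9.662 ≈ 9.7 days.

9.7 days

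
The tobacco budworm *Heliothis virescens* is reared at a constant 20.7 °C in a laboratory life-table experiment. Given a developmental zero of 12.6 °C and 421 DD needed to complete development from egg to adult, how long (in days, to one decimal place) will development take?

Daily accumulation = 20.7 − 12.6 = 8.1 DD/day.
Duration = 421 / 8.1 = 51.975 ≈ 52.0 days.

52.0 days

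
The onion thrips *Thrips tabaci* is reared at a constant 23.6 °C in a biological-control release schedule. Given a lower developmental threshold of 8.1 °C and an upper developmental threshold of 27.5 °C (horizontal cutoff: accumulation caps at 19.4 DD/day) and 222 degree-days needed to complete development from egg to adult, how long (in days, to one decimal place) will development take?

14.3 days

Daily accumulation = 23.6 − 8.1 = 15.5 DD/day.
Duration = 222 / 15.5 = 14.323 ≈ 14.3 days.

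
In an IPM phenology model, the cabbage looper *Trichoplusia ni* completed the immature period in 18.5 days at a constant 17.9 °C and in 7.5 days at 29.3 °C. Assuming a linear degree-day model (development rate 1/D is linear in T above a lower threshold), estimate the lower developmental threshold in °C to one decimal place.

Equal thermal constants: D₁(T₁ − T_b) = D₂(T₂ − T_b).
18.5·(17.9 − T_b) = 7.5·(29.3 − T_b)
T_b = (18.5·17.9 − 7.5·29.3) / (18.5 − 7.5) = 111.40 / 11.0 = 10.127 °C ≈ 10.1 °C.

10.1 °C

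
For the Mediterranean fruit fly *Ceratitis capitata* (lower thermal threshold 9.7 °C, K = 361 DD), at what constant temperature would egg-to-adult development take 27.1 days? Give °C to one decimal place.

Required daily accumulation = 361 / 27.1 = 13.321 DD/day.
T = T_base + 13.321 = 9.7 + 13.321 = 23.021 ≈ 23.0 °C.

23.0 °C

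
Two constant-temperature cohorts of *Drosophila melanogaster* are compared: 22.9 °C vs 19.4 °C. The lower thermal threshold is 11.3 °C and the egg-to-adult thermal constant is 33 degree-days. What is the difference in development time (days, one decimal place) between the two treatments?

1.2 days

At 22.9 °C: 33 / (22.9 − 11.3) = 33 / 11.6 = 2.845 d.
At 19.4 °C: 33 / (19.4 − 11.3) = 33 / 8.1 = 4.074 d.
Difference = |2.845 − 4.074| = 1.229 ≈ 1.2 days.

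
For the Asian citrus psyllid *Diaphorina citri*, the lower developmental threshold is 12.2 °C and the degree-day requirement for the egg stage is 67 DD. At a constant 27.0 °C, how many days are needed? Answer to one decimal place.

4.5 days

Daily accumulation = 27.0 − 12.2 = 14.8 DD/day.
Duration = 67 / 14.8 = 4.527 ≈ 4.5 days.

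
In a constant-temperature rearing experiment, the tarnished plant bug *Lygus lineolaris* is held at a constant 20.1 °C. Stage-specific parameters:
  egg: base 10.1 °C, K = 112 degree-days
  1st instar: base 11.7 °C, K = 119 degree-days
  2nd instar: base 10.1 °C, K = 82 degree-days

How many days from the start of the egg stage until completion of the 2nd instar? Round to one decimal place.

egg: 112 / (20.1 − 10.1) = 112 / 10.0 = 11.200 d.
1st instar: 119 / (20.1 − 11.7) = 119 / 8.4 = 14.167 d.
2nd instar: 82 / (20.1 − 10.1) = 82 / 10.0 = 8.200 d.
Sum = 33.567 ≈ 33.6 days.

33.6 days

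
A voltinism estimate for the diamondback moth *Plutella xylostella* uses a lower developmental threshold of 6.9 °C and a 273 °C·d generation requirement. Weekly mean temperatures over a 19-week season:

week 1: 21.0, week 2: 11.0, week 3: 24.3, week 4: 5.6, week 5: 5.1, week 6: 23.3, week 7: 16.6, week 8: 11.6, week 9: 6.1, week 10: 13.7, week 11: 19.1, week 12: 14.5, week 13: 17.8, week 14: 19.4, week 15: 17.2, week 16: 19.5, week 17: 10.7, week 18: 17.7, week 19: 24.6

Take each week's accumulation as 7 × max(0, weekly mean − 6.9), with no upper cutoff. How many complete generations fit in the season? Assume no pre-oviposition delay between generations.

Weekly DD (7 × max(0, T̄ − 6.9)): 98.7, 28.7, 121.8, 0.0, 0.0, 114.8, 67.9, 32.9, 0.0, 47.6, 85.4, 53.2, 76.3, 87.5, 72.1, 88.2, 26.6, 75.6, 123.9.
Season total = 1201.2 DD.
Complete generations = ⌊1201.2 / 273⌋ = 4.

4 generations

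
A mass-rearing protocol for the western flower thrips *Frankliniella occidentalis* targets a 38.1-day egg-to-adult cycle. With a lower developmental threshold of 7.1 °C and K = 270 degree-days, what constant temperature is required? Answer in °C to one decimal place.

14.2 °C

Required daily accumulation = 270 / 38.1 = 7.087 DD/day.
T = T_base + 7.087 = 7.1 + 7.087 = 14.187 ≈ 14.2 °C.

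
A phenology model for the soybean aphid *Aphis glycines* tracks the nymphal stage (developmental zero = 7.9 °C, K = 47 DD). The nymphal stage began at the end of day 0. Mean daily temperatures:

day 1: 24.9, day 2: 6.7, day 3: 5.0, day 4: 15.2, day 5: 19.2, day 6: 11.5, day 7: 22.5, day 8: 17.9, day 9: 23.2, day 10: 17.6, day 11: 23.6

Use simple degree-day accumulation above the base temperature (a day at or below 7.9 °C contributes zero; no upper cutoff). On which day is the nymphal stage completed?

day 7

Daily DD above 7.9 °C: 17.0, 0.0, 0.0, 7.3, 11.3, 3.6, 14.6, 10.0, 15.3, 9.7, 15.7.
Cumulative: 17.0, 17.0, 17.0, 24.3, 35.6, 39.2, 53.8, 63.8, 79.1, 88.8, 104.5.
The total first reaches 47 DD on day 7.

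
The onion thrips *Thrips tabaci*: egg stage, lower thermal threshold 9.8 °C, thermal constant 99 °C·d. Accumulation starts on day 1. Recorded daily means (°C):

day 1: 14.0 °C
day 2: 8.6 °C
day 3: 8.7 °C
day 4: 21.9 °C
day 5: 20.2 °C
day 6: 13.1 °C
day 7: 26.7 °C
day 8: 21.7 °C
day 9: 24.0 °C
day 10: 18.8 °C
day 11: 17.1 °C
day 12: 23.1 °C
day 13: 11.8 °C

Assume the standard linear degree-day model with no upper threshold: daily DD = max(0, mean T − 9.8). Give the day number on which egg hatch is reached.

day 12

Daily DD above 9.8 °C: 4.2, 0.0, 0.0, 12.1, 10.4, 3.3, 16.9, 11.9, 14.2, 9.0, 7.3, 13.3, 2.0.
Cumulative: 4.2, 4.2, 4.2, 16.3, 26.7, 30.0, 46.9, 58.8, 73.0, 82.0, 89.3, 102.6, 104.6.
The total first reaches 99 DD on day 12.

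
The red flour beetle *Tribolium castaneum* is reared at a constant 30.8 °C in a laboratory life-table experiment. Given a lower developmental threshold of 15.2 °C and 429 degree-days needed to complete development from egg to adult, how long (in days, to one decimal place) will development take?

Daily accumulation = 30.8 − 15.2 = 15.6 DD/day.
Duration = 429 / 15.6 = 27.500 ≈ 27.5 days.

27.5 days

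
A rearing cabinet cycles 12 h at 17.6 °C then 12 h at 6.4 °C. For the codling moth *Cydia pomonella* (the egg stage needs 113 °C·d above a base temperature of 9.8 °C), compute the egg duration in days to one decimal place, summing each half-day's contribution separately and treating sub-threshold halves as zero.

Day half: max(0, 17.6 − 9.8) × 0.5 = 7.8 × 0.5 = 3.90 DD.
Night half: max(0, 6.4 − 9.8) × 0.5 = 0.0 × 0.5 = 0.00 DD.
Per 24 h: 3.90 DD/day.
Duration = 113 / 3.90 = 28.974 ≈ 29.0 days.

29.0 days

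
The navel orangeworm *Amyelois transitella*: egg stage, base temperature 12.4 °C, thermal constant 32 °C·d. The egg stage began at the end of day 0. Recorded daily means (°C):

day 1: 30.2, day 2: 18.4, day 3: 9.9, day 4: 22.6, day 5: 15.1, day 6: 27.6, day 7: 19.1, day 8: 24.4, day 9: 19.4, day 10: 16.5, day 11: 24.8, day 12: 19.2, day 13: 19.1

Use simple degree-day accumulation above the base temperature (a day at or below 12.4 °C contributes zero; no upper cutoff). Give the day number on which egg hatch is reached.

day 4

Daily DD above 12.4 °C: 17.8, 6.0, 0.0, 10.2, 2.7, 15.2, 6.7, 12.0, 7.0, 4.1, 12.4, 6.8, 6.7.
Cumulative: 17.8, 23.8, 23.8, 34.0, 36.7, 51.9, 58.6, 70.6, 77.6, 81.7, 94.1, 100.9, 107.6.
The total first reaches 32 DD on day 4.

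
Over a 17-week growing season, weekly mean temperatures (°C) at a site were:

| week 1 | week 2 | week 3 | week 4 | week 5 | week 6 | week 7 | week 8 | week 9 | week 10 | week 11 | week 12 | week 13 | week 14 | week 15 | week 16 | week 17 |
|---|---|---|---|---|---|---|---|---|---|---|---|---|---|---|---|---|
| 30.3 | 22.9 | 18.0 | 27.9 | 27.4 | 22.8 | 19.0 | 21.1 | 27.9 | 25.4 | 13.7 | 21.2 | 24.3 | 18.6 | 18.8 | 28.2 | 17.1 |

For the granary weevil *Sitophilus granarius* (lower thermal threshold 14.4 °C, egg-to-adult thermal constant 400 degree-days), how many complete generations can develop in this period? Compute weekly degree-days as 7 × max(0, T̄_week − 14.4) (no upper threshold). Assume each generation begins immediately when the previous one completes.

Weekly DD (7 × max(0, T̄ − 14.4)): 111.3, 59.5, 25.2, 94.5, 91.0, 58.8, 32.2, 46.9, 94.5, 77.0, 0.0, 47.6, 69.3, 29.4, 30.8, 96.6, 18.9.
Season total = 983.5 DD.
Complete generations = ⌊983.5 / 400⌋ = 2.

2 generations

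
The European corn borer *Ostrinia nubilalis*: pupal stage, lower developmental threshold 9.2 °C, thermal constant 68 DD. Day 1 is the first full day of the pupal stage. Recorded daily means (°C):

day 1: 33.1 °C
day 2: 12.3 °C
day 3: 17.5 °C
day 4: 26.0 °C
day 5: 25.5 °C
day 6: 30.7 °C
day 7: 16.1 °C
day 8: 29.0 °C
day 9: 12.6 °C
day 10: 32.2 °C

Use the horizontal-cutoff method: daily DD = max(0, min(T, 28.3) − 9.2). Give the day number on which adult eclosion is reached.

day 6

Daily DD above 9.2 °C (capped at 19.1): 19.1, 3.1, 8.3, 16.8, 16.3, 19.1, 6.9, 19.1, 3.4, 19.1.
Cumulative: 19.1, 22.2, 30.5, 47.3, 63.6, 82.7, 89.6, 108.7, 112.1, 131.2.
The total first reaches 68 DD on day 6.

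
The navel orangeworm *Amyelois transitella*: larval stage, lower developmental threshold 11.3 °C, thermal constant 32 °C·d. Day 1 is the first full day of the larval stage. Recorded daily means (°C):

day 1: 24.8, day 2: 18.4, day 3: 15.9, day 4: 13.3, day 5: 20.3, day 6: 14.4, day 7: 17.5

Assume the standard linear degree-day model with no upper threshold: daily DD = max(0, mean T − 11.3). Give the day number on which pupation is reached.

Daily DD above 11.3 °C: 13.5, 7.1, 4.6, 2.0, 9.0, 3.1, 6.2.
Cumulative: 13.5, 20.6, 25.2, 27.2, 36.2, 39.3, 45.5.
The total first reaches 32 DD on day 5.

day 5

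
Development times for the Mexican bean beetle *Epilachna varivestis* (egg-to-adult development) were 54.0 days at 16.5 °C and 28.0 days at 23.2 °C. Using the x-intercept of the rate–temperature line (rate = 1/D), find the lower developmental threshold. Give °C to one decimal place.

9.3 °C

Under the model K = D·(T − T_b), so D₁·(T₁ − T_b) = D₂·(T₂ − T_b).
54.0·(16.5 − T_b) = 28.0·(23.2 − T_b)
T_b = (54.0·16.5 − 28.0·23.2) / (54.0 − 28.0) = 241.40 / 26.0 = 9.285 °C ≈ 9.3 °C.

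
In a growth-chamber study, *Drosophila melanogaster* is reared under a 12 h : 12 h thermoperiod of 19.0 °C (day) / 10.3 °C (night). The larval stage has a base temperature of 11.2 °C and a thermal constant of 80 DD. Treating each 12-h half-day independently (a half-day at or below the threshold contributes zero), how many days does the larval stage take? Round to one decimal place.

Day half: max(0, 19.0 − 11.2) × 0.5 = 7.8 × 0.5 = 3.90 DD.
Night half: max(0, 10.3 − 11.2) × 0.5 = 0.0 × 0.5 = 0.00 DD.
Per 24 h: 3.90 DD/day.
Duration = 80 / 3.90 = 20.513 ≈ 20.5 days.

20.5 days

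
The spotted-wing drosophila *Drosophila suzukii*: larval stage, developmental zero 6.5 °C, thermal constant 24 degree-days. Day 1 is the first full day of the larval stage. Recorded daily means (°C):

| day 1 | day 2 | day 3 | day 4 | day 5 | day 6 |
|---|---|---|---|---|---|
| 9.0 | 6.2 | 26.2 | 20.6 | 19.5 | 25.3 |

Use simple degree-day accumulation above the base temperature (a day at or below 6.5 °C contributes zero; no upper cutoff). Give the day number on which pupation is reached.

day 4

Daily DD above 6.5 °C: 2.5, 0.0, 19.7, 14.1, 13.0, 18.8.
Cumulative: 2.5, 2.5, 22.2, 36.3, 49.3, 68.1.
The total first reaches 24 DD on day 4.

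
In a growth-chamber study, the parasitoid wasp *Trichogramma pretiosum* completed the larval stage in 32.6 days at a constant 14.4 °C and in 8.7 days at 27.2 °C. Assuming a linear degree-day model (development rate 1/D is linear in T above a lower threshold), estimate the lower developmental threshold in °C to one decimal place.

Linear rate model ⇒ the product D·(T − T_b) is constant across temperatures.
32.6·(14.4 − T_b) = 8.7·(27.2 − T_b)
T_b = (32.6·14.4 − 8.7·27.2) / (32.6 − 8.7) = 232.80 / 23.9 = 9.741 °C ≈ 9.7 °C.

9.7 °C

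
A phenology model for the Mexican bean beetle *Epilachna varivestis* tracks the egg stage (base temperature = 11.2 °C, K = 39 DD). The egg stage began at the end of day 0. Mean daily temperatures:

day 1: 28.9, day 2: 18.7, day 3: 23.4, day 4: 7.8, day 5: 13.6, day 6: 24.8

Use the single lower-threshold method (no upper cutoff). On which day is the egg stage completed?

day 5

Daily DD above 11.2 °C: 17.7, 7.5, 12.2, 0.0, 2.4, 13.6.
Cumulative: 17.7, 25.2, 37.4, 37.4, 39.8, 53.4.
The total first reaches 39 DD on day 5.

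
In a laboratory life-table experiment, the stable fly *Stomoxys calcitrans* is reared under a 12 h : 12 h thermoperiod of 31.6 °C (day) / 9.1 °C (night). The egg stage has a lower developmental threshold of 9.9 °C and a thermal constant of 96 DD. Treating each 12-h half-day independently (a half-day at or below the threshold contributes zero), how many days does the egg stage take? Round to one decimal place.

Day half: max(0, 31.6 − 9.9) × 0.5 = 21.7 × 0.5 = 10.85 DD.
Night half: max(0, 9.1 − 9.9) × 0.5 = 0.0 × 0.5 = 0.00 DD.
Per 24 h: 10.85 DD/day.
Duration = 96 / 10.85 = 8.848 ≈ 8.8 days.

8.8 days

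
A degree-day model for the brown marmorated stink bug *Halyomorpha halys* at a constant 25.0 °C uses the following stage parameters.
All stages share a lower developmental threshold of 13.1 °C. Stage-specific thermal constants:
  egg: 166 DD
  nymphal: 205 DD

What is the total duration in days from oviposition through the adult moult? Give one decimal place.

31.2 days

Daily accumulation at 25.0 °C = 25.0 − 13.1 = 11.9 DD/day.
Total K = 166 + 205 = 371 DD.
Total duration = 371 / 11.9 = 31.176 ≈ 31.2 days.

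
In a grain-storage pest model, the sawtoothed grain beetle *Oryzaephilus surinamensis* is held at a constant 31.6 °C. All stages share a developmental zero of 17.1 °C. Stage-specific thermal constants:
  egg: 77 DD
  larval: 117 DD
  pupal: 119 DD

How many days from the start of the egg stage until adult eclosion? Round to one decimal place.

Daily accumulation at 31.6 °C = 31.6 − 17.1 = 14.5 DD/day.
Total K = 77 + 117 + 119 = 313 DD.
Total duration = 313 / 14.5 = 21.586 ≈ 21.6 days.

21.6 days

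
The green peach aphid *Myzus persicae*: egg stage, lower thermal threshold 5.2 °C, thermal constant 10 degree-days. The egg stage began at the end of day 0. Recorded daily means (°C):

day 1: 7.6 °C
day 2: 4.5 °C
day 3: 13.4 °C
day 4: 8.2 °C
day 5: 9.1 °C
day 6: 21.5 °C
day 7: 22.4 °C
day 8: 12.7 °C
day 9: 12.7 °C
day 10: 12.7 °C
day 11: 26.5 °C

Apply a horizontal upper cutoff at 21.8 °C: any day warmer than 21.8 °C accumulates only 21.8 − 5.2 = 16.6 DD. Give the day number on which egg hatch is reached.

day 3

Daily DD above 5.2 °C (capped at 16.6): 2.4, 0.0, 8.2, 3.0, 3.9, 16.3, 16.6, 7.5, 7.5, 7.5, 16.6.
Cumulative: 2.4, 2.4, 10.6, 13.6, 17.5, 33.8, 50.4, 57.9, 65.4, 72.9, 89.5.
The total first reaches 10 DD on day 3.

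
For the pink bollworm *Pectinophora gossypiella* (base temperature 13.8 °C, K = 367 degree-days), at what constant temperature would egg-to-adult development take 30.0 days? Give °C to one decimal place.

26.0 °C

Required daily accumulation = 367 / 30.0 = 12.233 DD/day.
T = T_base + 12.233 = 13.8 + 12.233 = 26.033 ≈ 26.0 °C.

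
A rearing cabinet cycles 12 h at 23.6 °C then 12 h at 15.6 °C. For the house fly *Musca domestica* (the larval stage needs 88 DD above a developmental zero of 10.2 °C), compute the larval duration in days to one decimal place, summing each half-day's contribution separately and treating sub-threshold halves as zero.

Day half: max(0, 23.6 − 10.2) × 0.5 = 13.4 × 0.5 = 6.70 DD.
Night half: max(0, 15.6 − 10.2) × 0.5 = 5.4 × 0.5 = 2.70 DD.
Per 24 h: 9.40 DD/day.
Duration = 88 / 9.40 = 9.362 ≈ 9.4 days.

9.4 days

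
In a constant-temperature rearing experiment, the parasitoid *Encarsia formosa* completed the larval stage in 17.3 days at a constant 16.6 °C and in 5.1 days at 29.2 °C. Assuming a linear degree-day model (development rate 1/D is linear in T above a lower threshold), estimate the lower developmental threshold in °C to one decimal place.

Linear rate model ⇒ the product D·(T − T_b) is constant across temperatures.
17.3·(16.6 − T_b) = 5.1·(29.2 − T_b)
T_b = (17.3·16.6 − 5.1·29.2) / (17.3 − 5.1) = 138.26 / 12.2 = 11.333 °C ≈ 11.3 °C.

11.3 °C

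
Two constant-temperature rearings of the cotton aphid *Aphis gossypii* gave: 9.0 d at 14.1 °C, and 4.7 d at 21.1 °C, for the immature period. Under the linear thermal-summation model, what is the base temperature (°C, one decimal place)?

Linear rate model ⇒ the product D·(T − T_b) is constant across temperatures.
9.0·(14.1 − T_b) = 4.7·(21.1 − T_b)
T_b = (9.0·14.1 − 4.7·21.1) / (9.0 − 4.7) = 27.73 / 4.3 = 6.449 °C ≈ 6.4 °C.

6.4 °C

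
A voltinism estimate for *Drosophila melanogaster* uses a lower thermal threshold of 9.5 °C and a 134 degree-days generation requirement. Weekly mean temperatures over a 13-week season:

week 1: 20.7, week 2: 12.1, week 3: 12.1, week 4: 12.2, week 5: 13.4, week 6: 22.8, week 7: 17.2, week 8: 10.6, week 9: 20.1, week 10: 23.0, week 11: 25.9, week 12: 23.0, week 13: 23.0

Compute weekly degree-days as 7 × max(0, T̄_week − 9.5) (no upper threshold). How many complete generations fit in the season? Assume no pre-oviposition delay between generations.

Weekly DD (7 × max(0, T̄ − 9.5)): 78.4, 18.2, 18.2, 18.9, 27.3, 93.1, 53.9, 7.7, 74.2, 94.5, 114.8, 94.5, 94.5.
Season total = 788.2 DD.
Complete generations = ⌊788.2 / 134⌋ = 5.

5 generations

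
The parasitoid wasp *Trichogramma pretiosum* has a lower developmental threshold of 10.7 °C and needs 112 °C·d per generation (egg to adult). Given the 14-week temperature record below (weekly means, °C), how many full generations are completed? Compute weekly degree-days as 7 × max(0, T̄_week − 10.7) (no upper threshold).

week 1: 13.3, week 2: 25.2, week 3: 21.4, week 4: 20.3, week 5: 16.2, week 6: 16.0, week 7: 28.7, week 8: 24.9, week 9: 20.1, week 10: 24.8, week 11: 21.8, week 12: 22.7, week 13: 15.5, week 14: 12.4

Weekly DD (7 × max(0, T̄ − 10.7)): 18.2, 101.5, 74.9, 67.2, 38.5, 37.1, 126.0, 99.4, 65.8, 98.7, 77.7, 84.0, 33.6, 11.9.
Season total = 934.5 DD.
Complete generations = ⌊934.5 / 112⌋ = 8.

8 generations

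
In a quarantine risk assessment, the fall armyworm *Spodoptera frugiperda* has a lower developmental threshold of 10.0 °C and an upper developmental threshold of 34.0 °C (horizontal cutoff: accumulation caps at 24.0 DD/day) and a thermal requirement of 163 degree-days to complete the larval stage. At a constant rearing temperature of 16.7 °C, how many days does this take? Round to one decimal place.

24.3 days

Daily accumulation = 16.7 − 10.0 = 6.7 DD/day.
Duration = 163 / 6.7 = 24.328 ≈ 24.3 days.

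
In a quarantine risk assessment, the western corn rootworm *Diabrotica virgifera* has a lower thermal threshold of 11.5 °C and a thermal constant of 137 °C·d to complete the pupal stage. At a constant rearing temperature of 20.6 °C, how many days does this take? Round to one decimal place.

15.1 days

Daily accumulation = 20.6 − 11.5 = 9.1 DD/day.
Duration = 137 / 9.1 = 15.055 ≈ 15.1 days.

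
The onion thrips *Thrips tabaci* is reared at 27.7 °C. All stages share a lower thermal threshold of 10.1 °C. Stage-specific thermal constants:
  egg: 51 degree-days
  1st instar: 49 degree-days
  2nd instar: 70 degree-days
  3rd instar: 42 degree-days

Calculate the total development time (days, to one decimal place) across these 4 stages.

Daily accumulation at 27.7 °C = 27.7 − 10.1 = 17.6 DD/day.
Total K = 51 + 49 + 70 + 42 = 212 DD.
Total duration = 212 / 17.6 = 12.045 ≈ 12.0 days.

12.0 days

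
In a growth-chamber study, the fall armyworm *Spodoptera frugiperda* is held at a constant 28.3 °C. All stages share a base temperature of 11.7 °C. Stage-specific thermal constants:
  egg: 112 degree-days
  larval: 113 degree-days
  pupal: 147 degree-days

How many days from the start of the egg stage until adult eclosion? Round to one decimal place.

Daily accumulation at 28.3 °C = 28.3 − 11.7 = 16.6 DD/day.
Total K = 112 + 113 + 147 = 372 DD.
Total duration = 372 / 16.6 = 22.410 ≈ 22.4 days.

22.4 days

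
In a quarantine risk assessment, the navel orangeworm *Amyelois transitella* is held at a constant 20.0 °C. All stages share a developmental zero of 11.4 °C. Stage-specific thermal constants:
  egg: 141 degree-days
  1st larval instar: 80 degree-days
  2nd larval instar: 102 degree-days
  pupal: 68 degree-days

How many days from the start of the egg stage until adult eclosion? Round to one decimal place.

Daily accumulation at 20.0 °C = 20.0 − 11.4 = 8.6 DD/day.
Total K = 141 + 80 + 102 + 68 = 391 DD.
Total duration = 391 / 8.6 = 45.465 ≈ 45.5 days.

45.5 days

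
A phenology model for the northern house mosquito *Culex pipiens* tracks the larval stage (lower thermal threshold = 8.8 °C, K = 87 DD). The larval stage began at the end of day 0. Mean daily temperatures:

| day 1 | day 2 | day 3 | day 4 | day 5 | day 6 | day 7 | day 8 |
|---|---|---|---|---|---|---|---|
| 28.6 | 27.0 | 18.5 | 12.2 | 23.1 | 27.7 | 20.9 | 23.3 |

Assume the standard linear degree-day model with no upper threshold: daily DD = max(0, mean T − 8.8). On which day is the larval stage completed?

Daily DD above 8.8 °C: 19.8, 18.2, 9.7, 3.4, 14.3, 18.9, 12.1, 14.5.
Cumulative: 19.8, 38.0, 47.7, 51.1, 65.4, 84.3, 96.4, 110.9.
The total first reaches 87 DD on day 7.

day 7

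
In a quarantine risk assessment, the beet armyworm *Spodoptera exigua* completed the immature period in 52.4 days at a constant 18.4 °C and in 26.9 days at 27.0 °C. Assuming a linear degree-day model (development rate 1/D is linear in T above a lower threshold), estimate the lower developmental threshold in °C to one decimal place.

Under the model K = D·(T − T_b), so D₁·(T₁ − T_b) = D₂·(T₂ − T_b).
52.4·(18.4 − T_b) = 26.9·(27.0 − T_b)
T_b = (52.4·18.4 − 26.9·27.0) / (52.4 − 26.9) = 237.86 / 25.5 = 9.328 °C ≈ 9.3 °C.

9.3 °C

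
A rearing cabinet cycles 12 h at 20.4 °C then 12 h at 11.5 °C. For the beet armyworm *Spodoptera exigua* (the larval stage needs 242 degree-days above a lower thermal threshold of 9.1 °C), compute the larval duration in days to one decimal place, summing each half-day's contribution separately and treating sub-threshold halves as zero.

35.3 days

Day half: max(0, 20.4 − 9.1) × 0.5 = 11.3 × 0.5 = 5.65 DD.
Night half: max(0, 11.5 − 9.1) × 0.5 = 2.4 × 0.5 = 1.20 DD.
Per 24 h: 6.85 DD/day.
Duration = 242 / 6.85 = 35.328 ≈ 35.3 days.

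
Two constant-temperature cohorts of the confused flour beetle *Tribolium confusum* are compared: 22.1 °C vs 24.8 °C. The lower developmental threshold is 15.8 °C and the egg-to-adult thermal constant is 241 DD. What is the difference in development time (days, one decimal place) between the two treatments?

11.5 days

At 22.1 °C: 241 / (22.1 − 15.8) = 241 / 6.3 = 38.254 d.
At 24.8 °C: 241 / (24.8 − 15.8) = 241 / 9.0 = 26.778 d.
Difference = |38.254 − 26.778| = 11.476 ≈ 11.5 days.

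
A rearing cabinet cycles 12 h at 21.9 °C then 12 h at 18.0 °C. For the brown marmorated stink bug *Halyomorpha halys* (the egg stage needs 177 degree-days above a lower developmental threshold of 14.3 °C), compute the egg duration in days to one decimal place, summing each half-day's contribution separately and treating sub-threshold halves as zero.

31.3 days

Day half: max(0, 21.9 − 14.3) × 0.5 = 7.6 × 0.5 = 3.80 DD.
Night half: max(0, 18.0 − 14.3) × 0.5 = 3.7 × 0.5 = 1.85 DD.
Per 24 h: 5.65 DD/day.
Duration = 177 / 5.65 = 31.327 ≈ 31.3 days.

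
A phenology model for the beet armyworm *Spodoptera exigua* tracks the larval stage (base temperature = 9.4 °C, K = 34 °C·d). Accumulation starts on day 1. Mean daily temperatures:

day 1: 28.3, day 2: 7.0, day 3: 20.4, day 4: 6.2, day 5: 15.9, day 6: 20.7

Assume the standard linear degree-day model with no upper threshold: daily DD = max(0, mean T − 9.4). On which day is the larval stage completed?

day 5

Daily DD above 9.4 °C: 18.9, 0.0, 11.0, 0.0, 6.5, 11.3.
Cumulative: 18.9, 18.9, 29.9, 29.9, 36.4, 47.7.
The total first reaches 34 DD on day 5.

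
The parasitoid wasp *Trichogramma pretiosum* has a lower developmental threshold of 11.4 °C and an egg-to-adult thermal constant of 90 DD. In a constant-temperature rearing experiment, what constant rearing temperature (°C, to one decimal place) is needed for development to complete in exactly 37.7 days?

13.8 °C

Required daily accumulation = 90 / 37.7 = 2.387 DD/day.
T = T_base + 2.387 = 11.4 + 2.387 = 13.787 ≈ 13.8 °C.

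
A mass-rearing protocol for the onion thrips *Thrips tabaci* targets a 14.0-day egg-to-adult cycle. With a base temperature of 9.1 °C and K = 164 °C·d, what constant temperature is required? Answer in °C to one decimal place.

Required daily accumulation = 164 / 14.0 = 11.714 DD/day.
T = T_base + 11.714 = 9.1 + 11.714 = 20.814 ≈ 20.8 °C.

20.8 °C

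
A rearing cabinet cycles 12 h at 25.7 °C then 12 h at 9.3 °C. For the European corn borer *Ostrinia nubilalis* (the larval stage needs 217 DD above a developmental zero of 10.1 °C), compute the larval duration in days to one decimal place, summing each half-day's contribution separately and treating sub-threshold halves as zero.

Day half: max(0, 25.7 − 10.1) × 0.5 = 15.6 × 0.5 = 7.80 DD.
Night half: max(0, 9.3 − 10.1) × 0.5 = 0.0 × 0.5 = 0.00 DD.
Per 24 h: 7.80 DD/day.
Duration = 217 / 7.80 = 27.821 ≈ 27.8 days.

27.8 days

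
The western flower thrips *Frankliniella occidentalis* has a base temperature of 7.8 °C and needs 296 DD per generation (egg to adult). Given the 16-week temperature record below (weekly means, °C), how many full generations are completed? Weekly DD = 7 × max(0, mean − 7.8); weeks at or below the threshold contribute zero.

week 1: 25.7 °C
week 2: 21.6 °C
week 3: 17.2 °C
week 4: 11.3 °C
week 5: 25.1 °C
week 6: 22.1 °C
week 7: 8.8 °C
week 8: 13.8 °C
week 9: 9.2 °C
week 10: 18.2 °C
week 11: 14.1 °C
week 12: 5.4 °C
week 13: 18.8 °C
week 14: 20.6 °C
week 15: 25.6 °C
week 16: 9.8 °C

Weekly DD (7 × max(0, T̄ − 7.8)): 125.3, 96.6, 65.8, 24.5, 121.1, 100.1, 7.0, 42.0, 9.8, 72.8, 44.1, 0.0, 77.0, 89.6, 124.6, 14.0.
Season total = 1014.3 DD.
Complete generations = ⌊1014.3 / 296⌋ = 3.

3 generations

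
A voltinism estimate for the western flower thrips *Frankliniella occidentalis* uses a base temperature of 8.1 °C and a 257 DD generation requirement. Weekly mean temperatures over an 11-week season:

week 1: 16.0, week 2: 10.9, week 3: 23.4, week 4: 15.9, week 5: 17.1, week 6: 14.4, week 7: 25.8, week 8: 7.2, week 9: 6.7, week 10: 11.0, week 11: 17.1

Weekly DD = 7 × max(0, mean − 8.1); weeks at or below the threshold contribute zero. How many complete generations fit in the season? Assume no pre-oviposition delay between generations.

2 generations

Weekly DD (7 × max(0, T̄ − 8.1)): 55.3, 19.6, 107.1, 54.6, 63.0, 44.1, 123.9, 0.0, 0.0, 20.3, 63.0.
Season total = 550.9 DD.
Complete generations = ⌊550.9 / 257⌋ = 2.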